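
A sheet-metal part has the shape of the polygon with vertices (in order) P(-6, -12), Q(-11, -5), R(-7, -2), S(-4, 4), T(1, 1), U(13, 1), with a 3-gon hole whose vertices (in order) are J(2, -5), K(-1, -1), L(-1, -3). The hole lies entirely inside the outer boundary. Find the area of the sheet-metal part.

Outer boundary:
Apply the surveyor's formula: 2A = Σ (x_i·y_{i+1} − x_{i+1}·y_i), indices taken mod 6.
Cross-terms: -102, -13, -36, -8, -12, -150  ⇒  Σ = -321
Area = |Σ|/2 = 160.5.
Hole:
Apply the surveyor's formula: 2A = Σ (x_i·y_{i+1} − x_{i+1}·y_i), indices taken mod 3.
Cross-terms: -7, 2, 11  ⇒  Σ = 6
Area = |Σ|/2 = 3.
Net area = 160.5 − 3 = 157.5.

157.5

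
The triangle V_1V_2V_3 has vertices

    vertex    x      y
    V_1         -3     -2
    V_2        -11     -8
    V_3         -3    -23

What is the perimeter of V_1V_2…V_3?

|V_1V_2| = √((-8)² + (-6)²) = √100 = 10
|V_2V_3| = √((8)² + (-15)²) = √289 = 17
|V_3V_1| = √((0)² + (21)²) = √441 = 21
Perimeter = 10 + 17 + 21 = 48.

48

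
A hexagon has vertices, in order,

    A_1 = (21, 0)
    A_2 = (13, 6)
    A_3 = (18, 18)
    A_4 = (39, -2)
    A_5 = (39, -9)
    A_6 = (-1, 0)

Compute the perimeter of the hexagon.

122

|A_1A_2| = √((-8)² + (6)²) = √100 = 10
|A_2A_3| = √((5)² + (12)²) = √169 = 13
|A_3A_4| = √((21)² + (-20)²) = √841 = 29
|A_4A_5| = √((0)² + (-7)²) = √49 = 7
|A_5A_6| = √((-40)² + (9)²) = √1681 = 41
|A_6A_1| = √((22)² + (0)²) = √484 = 22
Perimeter = 10 + 13 + 29 + 7 + 41 + 22 = 122.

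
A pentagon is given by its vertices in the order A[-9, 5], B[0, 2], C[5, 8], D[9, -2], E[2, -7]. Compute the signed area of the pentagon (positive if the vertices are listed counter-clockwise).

-111

A→B: (-9)(2) − (0)(5) = -18
B→C: (0)(8) − (5)(2) = -10
C→D: (5)(-2) − (9)(8) = -82
D→E: (9)(-7) − (2)(-2) = -59
E→A: (2)(5) − (-9)(-7) = -53
Σ = -222
Signed area = Σ/2 = -111 (negative ⇒ clockwise traversal).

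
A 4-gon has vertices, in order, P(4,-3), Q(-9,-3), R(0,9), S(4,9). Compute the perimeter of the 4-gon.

44

|PQ| = √((-13)² + (0)²) = √169 = 13
|QR| = √((9)² + (12)²) = √225 = 15
|RS| = √((4)² + (0)²) = √16 = 4
|SP| = √((0)² + (-12)²) = √144 = 12
Perimeter = 13 + 15 + 4 + 12 = 44.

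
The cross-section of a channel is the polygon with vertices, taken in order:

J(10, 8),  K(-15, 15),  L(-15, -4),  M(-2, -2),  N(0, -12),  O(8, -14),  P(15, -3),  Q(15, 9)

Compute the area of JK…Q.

546.5

Apply Gauss's area formula: 2A = Σ (x_i·y_{i+1} − x_{i+1}·y_i), indices taken mod 8.
Σ = (270) + (285) + (22) + (24) + (96) + (186) + (180) + (30) = 1093
Area = |Σ|/2 = 546.5.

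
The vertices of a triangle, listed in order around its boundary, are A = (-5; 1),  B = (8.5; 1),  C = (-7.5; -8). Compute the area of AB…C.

60.75

Σ = (-13.5) + (-60.5) + (-47.5) = -121.5
Area = |Σ|/2 = 60.75.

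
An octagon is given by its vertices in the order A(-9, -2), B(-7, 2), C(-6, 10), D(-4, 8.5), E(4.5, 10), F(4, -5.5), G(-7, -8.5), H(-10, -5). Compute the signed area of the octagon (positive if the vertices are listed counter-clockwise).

A→B: (-9)(2) − (-7)(-2) = -32
B→C: (-7)(10) − (-6)(2) = -58
C→D: (-6)(8.5) − (-4)(10) = -11
D→E: (-4)(10) − (4.5)(8.5) = -78.25
E→F: (4.5)(-5.5) − (4)(10) = -64.75
F→G: (4)(-8.5) − (-7)(-5.5) = -72.5
G→H: (-7)(-5) − (-10)(-8.5) = -50
H→A: (-10)(-2) − (-9)(-5) = -25
Σ = -391.5
Signed area = Σ/2 = -195.75 (negative ⇒ clockwise traversal).

-195.75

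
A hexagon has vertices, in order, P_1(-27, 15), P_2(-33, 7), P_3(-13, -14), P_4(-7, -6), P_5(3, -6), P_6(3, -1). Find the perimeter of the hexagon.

|P_1P_2| = √((-6)² + (-8)²) = √100 = 10
|P_2P_3| = √((20)² + (-21)²) = √841 = 29
|P_3P_4| = √((6)² + (8)²) = √100 = 10
|P_4P_5| = √((10)² + (0)²) = √100 = 10
|P_5P_6| = √((0)² + (5)²) = √25 = 5
|P_6P_1| = √((-30)² + (16)²) = √1156 = 34
Perimeter = 10 + 29 + 10 + 10 + 5 + 34 = 98.

98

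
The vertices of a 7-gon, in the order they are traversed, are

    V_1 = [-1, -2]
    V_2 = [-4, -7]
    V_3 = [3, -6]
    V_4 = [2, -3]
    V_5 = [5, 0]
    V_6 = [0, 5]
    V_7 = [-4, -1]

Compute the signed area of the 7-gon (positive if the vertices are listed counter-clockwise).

Apply the surveyor's formula: 2A = Σ (x_i·y_{i+1} − x_{i+1}·y_i), indices taken mod 7.
Σ = (-1) + (45) + (3) + (15) + (25) + (20) + (7) = 114
Signed area = Σ/2 = 57 (positive ⇒ counter-clockwise traversal).

57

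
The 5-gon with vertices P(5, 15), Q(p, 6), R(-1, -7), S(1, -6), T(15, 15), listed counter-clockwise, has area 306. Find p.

-14

Write out the shoelace sum; only the two edges meeting at Q involve p:
2·Area = [(5·6 − p·15) + (p·(-7) − (-1)·6)] + 268
       = -22·p + 304 = 612
⇒ p = -14.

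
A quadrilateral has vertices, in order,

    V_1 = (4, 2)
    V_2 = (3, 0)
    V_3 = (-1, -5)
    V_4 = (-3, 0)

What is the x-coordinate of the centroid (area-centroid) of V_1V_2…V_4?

1/7

Apply the surveyor's formula. First the cross-terms c_i = x_i·y_{i+1} − x_{i+1}·y_i:
  -6, -15, -15, -6  ⇒  2A = -42, A = -21.
Then Σ (x_i + x_{i+1})·c_i = -18, so x̄ = -18 / (6·(-21)) = 1/7.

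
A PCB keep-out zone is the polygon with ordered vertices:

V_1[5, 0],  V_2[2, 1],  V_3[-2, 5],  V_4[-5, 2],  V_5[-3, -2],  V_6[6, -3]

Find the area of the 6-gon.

Apply the shoelace formula: 2A = Σ (x_i·y_{i+1} − x_{i+1}·y_i), indices taken mod 6.
Σ = (5) + (12) + (21) + (16) + (21) + (15) = 90
Area = |Σ|/2 = 45.

45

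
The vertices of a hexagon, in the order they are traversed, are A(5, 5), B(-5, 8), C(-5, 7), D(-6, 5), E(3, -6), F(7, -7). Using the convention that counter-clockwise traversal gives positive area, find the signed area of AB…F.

Apply the shoelace formula: 2A = Σ (x_i·y_{i+1} − x_{i+1}·y_i), indices taken mod 6.
Cross-terms: 65, 5, 17, 21, 21, 70  ⇒  Σ = 199
Signed area = Σ/2 = 99.5 (positive ⇒ counter-clockwise traversal).

99.5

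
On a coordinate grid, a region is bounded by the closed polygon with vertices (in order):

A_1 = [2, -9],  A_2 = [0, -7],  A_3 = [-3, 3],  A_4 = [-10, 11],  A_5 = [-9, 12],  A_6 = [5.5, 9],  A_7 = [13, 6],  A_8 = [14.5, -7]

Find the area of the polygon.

292.25

Apply the shoelace formula: 2A = Σ (x_i·y_{i+1} − x_{i+1}·y_i), indices taken mod 8.
Σ = (-14) + (-21) + (-3) + (-21) + (-147) + (-84) + (-178) + (-116.5) = -584.5
Area = |Σ|/2 = 292.25.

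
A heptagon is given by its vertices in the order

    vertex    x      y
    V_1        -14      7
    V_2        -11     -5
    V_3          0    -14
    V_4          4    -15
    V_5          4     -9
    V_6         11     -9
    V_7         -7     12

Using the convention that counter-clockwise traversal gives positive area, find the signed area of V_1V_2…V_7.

Apply the surveyor's formula: 2A = Σ (x_i·y_{i+1} − x_{i+1}·y_i), indices taken mod 7.
Cross-terms: 147, 154, 56, 24, 63, 69, 119  ⇒  Σ = 632
Signed area = Σ/2 = 316 (positive ⇒ counter-clockwise traversal).

316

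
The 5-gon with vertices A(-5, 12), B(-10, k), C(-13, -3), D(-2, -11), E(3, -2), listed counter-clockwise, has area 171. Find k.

The doubled signed area Σ (x_i y_{i+1} − x_{i+1} y_i) is linear in k.
With k=0 it equals 350; the coefficient of k is 8 (from the two edges through B).
So 8·k + 350 = 2·171 = 342 ⇒ k = -1.

-1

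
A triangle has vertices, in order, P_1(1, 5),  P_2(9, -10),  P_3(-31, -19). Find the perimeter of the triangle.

|P_1P_2| = √((8)² + (-15)²) = √289 = 17
|P_2P_3| = √((-40)² + (-9)²) = √1681 = 41
|P_3P_1| = √((32)² + (24)²) = √1600 = 40
Perimeter = 17 + 41 + 40 = 98.

98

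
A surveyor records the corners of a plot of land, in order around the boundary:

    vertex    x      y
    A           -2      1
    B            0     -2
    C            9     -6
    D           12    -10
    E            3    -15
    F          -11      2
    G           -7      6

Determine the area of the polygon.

176

Σ = (4) + (18) + (-18) + (-150) + (-159) + (-52) + (5) = -352
Area = |Σ|/2 = 176.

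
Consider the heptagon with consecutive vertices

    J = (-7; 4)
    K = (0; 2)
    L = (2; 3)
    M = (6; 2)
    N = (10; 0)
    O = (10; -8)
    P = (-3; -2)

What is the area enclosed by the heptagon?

101

Σ = (-14) + (-4) + (-14) + (-20) + (-80) + (-44) + (-26) = -202
Area = |Σ|/2 = 101.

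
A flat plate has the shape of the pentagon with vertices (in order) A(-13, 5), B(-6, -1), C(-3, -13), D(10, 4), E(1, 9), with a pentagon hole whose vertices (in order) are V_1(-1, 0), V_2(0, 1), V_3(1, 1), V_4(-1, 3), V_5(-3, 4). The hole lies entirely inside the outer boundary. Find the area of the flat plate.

Outer boundary:
Apply the shoelace (surveyor's) formula: 2A = Σ (x_i·y_{i+1} − x_{i+1}·y_i), indices taken mod 5.
Cross-terms: 43, 75, 118, 86, 122  ⇒  Σ = 444
Area = |Σ|/2 = 222.
Hole:
Apply the surveyor's formula: 2A = Σ (x_i·y_{i+1} − x_{i+1}·y_i), indices taken mod 5.
V_1→V_2: (-1)(1) − (0)(0) = -1
V_2→V_3: (0)(1) − (1)(1) = -1
V_3→V_4: (1)(3) − (-1)(1) = 4
V_4→V_5: (-1)(4) − (-3)(3) = 5
V_5→V_1: (-3)(0) − (-1)(4) = 4
Σ = 11
Area = |Σ|/2 = 5.5.
Net area = 222 − 5.5 = 216.5.

216.5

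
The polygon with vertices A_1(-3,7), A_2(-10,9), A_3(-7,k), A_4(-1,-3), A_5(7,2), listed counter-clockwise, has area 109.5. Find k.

-2

Write out the shoelace sum; only the two edges meeting at A_3 involve k:
2·Area = [((-10)·k − (-7)·9) + ((-7)·(-3) − (-1)·k)] + 117
       = -9·k + 201 = 219
⇒ k = -2.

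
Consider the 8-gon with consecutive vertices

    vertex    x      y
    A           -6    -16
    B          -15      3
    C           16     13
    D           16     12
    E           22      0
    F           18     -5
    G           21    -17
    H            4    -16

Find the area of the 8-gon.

Apply the shoelace (surveyor's) formula: 2A = Σ (x_i·y_{i+1} − x_{i+1}·y_i), indices taken mod 8.
Σ = (-258) + (-243) + (-16) + (-264) + (-110) + (-201) + (-268) + (-160) = -1520
Area = |Σ|/2 = 760.

760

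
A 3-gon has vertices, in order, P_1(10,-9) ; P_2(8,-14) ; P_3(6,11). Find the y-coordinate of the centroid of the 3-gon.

-4

Apply the shoelace (surveyor's) formula. First the cross-terms c_i = x_i·y_{i+1} − x_{i+1}·y_i:
  -68, 172, -164  ⇒  2A = -60, A = -30.
Then Σ (y_i + y_{i+1})·c_i = 720, so ȳ = 720 / (6·(-30)) = -4.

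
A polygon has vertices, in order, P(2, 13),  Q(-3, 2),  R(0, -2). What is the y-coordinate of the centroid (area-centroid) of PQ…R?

13/3

Apply the shoelace (surveyor's) formula. First the cross-terms c_i = x_i·y_{i+1} − x_{i+1}·y_i:
  43, 6, 4  ⇒  2A = 53, A = 26.5.
Then Σ (y_i + y_{i+1})·c_i = 689, so ȳ = 689 / (6·26.5) = 13/3.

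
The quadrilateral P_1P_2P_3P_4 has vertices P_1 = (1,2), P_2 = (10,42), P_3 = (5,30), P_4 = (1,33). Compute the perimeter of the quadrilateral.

|P_1P_2| = √((9)² + (40)²) = √1681 = 41
|P_2P_3| = √((-5)² + (-12)²) = √169 = 13
|P_3P_4| = √((-4)² + (3)²) = √25 = 5
|P_4P_1| = √((0)² + (-31)²) = √961 = 31
Perimeter = 41 + 13 + 5 + 31 = 90.

90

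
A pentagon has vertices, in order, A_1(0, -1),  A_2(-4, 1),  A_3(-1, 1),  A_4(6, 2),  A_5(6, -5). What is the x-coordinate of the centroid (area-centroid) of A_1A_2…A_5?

61/21

Apply the surveyor's formula. First the cross-terms c_i = x_i·y_{i+1} − x_{i+1}·y_i:
  -4, -3, -8, -42, -6  ⇒  2A = -63, A = -31.5.
Then Σ (x_i + x_{i+1})·c_i = -549, so x̄ = -549 / (6·(-31.5)) = 61/21.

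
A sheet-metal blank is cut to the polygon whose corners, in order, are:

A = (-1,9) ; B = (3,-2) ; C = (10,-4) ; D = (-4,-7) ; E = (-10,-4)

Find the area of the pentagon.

125.5

Apply the surveyor's formula: 2A = Σ (x_i·y_{i+1} − x_{i+1}·y_i), indices taken mod 5.
A→B: (-1)(-2) − (3)(9) = -25
B→C: (3)(-4) − (10)(-2) = 8
C→D: (10)(-7) − (-4)(-4) = -86
D→E: (-4)(-4) − (-10)(-7) = -54
E→A: (-10)(9) − (-1)(-4) = -94
Σ = -251
Area = |Σ|/2 = 125.5.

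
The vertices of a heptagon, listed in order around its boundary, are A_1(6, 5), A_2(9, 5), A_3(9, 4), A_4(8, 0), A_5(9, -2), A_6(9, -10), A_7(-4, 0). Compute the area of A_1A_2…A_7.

Σ = (-15) + (-9) + (-32) + (-16) + (-72) + (-40) + (-20) = -204
Area = |Σ|/2 = 102.

102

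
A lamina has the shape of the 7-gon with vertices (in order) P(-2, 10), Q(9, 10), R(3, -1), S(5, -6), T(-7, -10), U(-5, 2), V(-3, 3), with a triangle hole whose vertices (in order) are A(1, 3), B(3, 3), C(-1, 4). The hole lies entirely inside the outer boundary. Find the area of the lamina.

Outer boundary:
Σ = (-110) + (-39) + (-13) + (-92) + (-64) + (-9) + (-24) = -351
Area = |Σ|/2 = 175.5.
Hole:
Σ = (-6) + (15) + (-7) = 2
Area = |Σ|/2 = 1.
Net area = 175.5 − 1 = 174.5.

174.5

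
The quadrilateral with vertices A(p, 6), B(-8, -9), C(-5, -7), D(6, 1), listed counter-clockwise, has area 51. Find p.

Write out the shoelace sum; only the two edges meeting at A involve p:
2·Area = [(6·6 − p·1) + (p·(-9) − (-8)·6)] + 48
       = -10·p + 132 = 102
⇒ p = 3.

3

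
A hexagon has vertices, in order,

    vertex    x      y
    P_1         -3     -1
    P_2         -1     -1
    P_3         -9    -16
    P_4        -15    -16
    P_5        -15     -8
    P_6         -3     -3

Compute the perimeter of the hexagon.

|P_1P_2| = √((2)² + (0)²) = √4 = 2
|P_2P_3| = √((-8)² + (-15)²) = √289 = 17
|P_3P_4| = √((-6)² + (0)²) = √36 = 6
|P_4P_5| = √((0)² + (8)²) = √64 = 8
|P_5P_6| = √((12)² + (5)²) = √169 = 13
|P_6P_1| = √((0)² + (2)²) = √4 = 2
Perimeter = 2 + 17 + 6 + 8 + 13 + 2 = 48.

48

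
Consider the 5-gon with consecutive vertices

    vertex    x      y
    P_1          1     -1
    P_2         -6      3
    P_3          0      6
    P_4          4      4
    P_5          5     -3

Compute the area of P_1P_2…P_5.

Apply the shoelace formula: 2A = Σ (x_i·y_{i+1} − x_{i+1}·y_i), indices taken mod 5.
Cross-terms: -3, -36, -24, -32, -2  ⇒  Σ = -97
Area = |Σ|/2 = 48.5.

48.5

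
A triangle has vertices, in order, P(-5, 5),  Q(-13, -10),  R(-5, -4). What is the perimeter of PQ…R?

|PQ| = √((-8)² + (-15)²) = √289 = 17
|QR| = √((8)² + (6)²) = √100 = 10
|RP| = √((0)² + (9)²) = √81 = 9
Perimeter = 17 + 10 + 9 = 36.

36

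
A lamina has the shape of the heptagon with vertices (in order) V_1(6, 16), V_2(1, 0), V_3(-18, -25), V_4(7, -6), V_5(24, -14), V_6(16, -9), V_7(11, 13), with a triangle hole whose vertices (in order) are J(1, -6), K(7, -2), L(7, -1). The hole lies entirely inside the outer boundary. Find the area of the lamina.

347.5

Outer boundary:
Apply Gauss's area formula: 2A = Σ (x_i·y_{i+1} − x_{i+1}·y_i), indices taken mod 7.
Σ = (-16) + (-25) + (283) + (46) + (8) + (307) + (98) = 701
Area = |Σ|/2 = 350.5.
Hole:
Σ = (40) + (7) + (-41) = 6
Area = |Σ|/2 = 3.
Net area = 350.5 − 3 = 347.5.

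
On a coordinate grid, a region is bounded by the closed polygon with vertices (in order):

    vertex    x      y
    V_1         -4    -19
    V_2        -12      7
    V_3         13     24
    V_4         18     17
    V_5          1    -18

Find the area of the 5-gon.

Apply the surveyor's formula: 2A = Σ (x_i·y_{i+1} − x_{i+1}·y_i), indices taken mod 5.
Σ = (-256) + (-379) + (-211) + (-341) + (-91) = -1278
Area = |Σ|/2 = 639.

639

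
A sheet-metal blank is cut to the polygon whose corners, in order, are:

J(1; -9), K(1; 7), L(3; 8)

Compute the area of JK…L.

Apply Gauss's area formula: 2A = Σ (x_i·y_{i+1} − x_{i+1}·y_i), indices taken mod 3.
Cross-terms: 16, -13, -35  ⇒  Σ = -32
Area = |Σ|/2 = 16.

16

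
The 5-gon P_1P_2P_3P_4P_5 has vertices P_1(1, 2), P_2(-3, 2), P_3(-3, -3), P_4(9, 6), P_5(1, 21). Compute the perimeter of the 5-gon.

60

|P_1P_2| = √((-4)² + (0)²) = √16 = 4
|P_2P_3| = √((0)² + (-5)²) = √25 = 5
|P_3P_4| = √((12)² + (9)²) = √225 = 15
|P_4P_5| = √((-8)² + (15)²) = √289 = 17
|P_5P_1| = √((0)² + (-19)²) = √361 = 19
Perimeter = 4 + 5 + 15 + 17 + 19 = 60.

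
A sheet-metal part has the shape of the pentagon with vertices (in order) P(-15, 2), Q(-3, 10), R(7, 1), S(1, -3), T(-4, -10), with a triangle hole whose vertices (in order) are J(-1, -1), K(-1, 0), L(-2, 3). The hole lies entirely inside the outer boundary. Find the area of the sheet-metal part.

Outer boundary:
Apply the shoelace formula: 2A = Σ (x_i·y_{i+1} − x_{i+1}·y_i), indices taken mod 5.
P→Q: (-15)(10) − (-3)(2) = -144
Q→R: (-3)(1) − (7)(10) = -73
R→S: (7)(-3) − (1)(1) = -22
S→T: (1)(-10) − (-4)(-3) = -22
T→P: (-4)(2) − (-15)(-10) = -158
Σ = -419
Area = |Σ|/2 = 209.5.
Hole:
Apply Gauss's area formula: 2A = Σ (x_i·y_{i+1} − x_{i+1}·y_i), indices taken mod 3.
J→K: (-1)(0) − (-1)(-1) = -1
K→L: (-1)(3) − (-2)(0) = -3
L→J: (-2)(-1) − (-1)(3) = 5
Σ = 1
Area = |Σ|/2 = 0.5.
Net area = 209.5 − 0.5 = 209.

209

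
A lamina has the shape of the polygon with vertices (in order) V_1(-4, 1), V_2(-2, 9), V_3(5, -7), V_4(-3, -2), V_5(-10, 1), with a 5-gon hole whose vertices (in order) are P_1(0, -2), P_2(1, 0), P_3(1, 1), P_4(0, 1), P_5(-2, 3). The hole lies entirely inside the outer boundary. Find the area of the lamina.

Outer boundary:
Apply Gauss's area formula: 2A = Σ (x_i·y_{i+1} − x_{i+1}·y_i), indices taken mod 5.
Cross-terms: -34, -31, -31, -23, -6  ⇒  Σ = -125
Area = |Σ|/2 = 62.5.
Hole:
P_1→P_2: (0)(0) − (1)(-2) = 2
P_2→P_3: (1)(1) − (1)(0) = 1
P_3→P_4: (1)(1) − (0)(1) = 1
P_4→P_5: (0)(3) − (-2)(1) = 2
P_5→P_1: (-2)(-2) − (0)(3) = 4
Σ = 10
Area = |Σ|/2 = 5.
Net area = 62.5 − 5 = 57.5.

57.5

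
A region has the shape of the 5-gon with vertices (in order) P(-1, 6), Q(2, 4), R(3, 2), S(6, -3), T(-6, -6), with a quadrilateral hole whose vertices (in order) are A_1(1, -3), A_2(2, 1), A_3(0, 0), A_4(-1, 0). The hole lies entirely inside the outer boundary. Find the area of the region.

65.5

Outer boundary:
Apply the surveyor's formula: 2A = Σ (x_i·y_{i+1} − x_{i+1}·y_i), indices taken mod 5.
Σ = (-16) + (-8) + (-21) + (-54) + (-42) = -141
Area = |Σ|/2 = 70.5.
Hole:
Apply the surveyor's formula: 2A = Σ (x_i·y_{i+1} − x_{i+1}·y_i), indices taken mod 4.
Cross-terms: 7, 0, 0, 3  ⇒  Σ = 10
Area = |Σ|/2 = 5.
Net area = 70.5 − 5 = 65.5.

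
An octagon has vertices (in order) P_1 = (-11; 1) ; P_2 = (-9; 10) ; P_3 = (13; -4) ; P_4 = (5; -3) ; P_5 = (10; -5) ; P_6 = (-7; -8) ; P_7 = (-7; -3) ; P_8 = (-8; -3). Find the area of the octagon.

Apply the shoelace (surveyor's) formula: 2A = Σ (x_i·y_{i+1} − x_{i+1}·y_i), indices taken mod 8.
Σ = (-101) + (-94) + (-19) + (5) + (-115) + (-35) + (-3) + (-41) = -403
Area = |Σ|/2 = 201.5.

201.5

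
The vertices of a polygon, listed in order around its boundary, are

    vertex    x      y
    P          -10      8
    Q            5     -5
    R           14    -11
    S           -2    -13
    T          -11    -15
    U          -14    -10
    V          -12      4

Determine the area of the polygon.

Apply the surveyor's formula: 2A = Σ (x_i·y_{i+1} − x_{i+1}·y_i), indices taken mod 7.
Cross-terms: 10, 15, -204, -113, -100, -176, -56  ⇒  Σ = -624
Area = |Σ|/2 = 312.

312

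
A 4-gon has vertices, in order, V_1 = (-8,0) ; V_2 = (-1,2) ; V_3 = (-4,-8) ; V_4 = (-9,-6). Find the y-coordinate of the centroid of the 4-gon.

Apply Gauss's area formula. First the cross-terms c_i = x_i·y_{i+1} − x_{i+1}·y_i:
  -16, 16, -48, -48  ⇒  2A = -96, A = -48.
Then Σ (y_i + y_{i+1})·c_i = 832, so ȳ = 832 / (6·(-48)) = -26/9.

-26/9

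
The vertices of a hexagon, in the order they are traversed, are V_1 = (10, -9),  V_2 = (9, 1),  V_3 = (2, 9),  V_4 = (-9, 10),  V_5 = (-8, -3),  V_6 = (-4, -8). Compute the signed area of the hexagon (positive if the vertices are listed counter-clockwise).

273

Apply the shoelace (surveyor's) formula: 2A = Σ (x_i·y_{i+1} − x_{i+1}·y_i), indices taken mod 6.
V_1→V_2: (10)(1) − (9)(-9) = 91
V_2→V_3: (9)(9) − (2)(1) = 79
V_3→V_4: (2)(10) − (-9)(9) = 101
V_4→V_5: (-9)(-3) − (-8)(10) = 107
V_5→V_6: (-8)(-8) − (-4)(-3) = 52
V_6→V_1: (-4)(-9) − (10)(-8) = 116
Σ = 546
Signed area = Σ/2 = 273 (positive ⇒ counter-clockwise traversal).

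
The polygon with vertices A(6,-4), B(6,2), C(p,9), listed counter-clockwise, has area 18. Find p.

0

Write out the shoelace sum; only the two edges meeting at C involve p:
2·Area = [(6·9 − p·2) + (p·(-4) − 6·9)] + 36
       = -6·p + 36 = 36
⇒ p = 0.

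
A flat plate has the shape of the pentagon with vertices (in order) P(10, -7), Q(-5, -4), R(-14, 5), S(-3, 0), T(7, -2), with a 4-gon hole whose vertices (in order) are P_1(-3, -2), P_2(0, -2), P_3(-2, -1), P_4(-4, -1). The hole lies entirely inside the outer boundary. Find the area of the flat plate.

79.5

Outer boundary:
Apply the shoelace (surveyor's) formula: 2A = Σ (x_i·y_{i+1} − x_{i+1}·y_i), indices taken mod 5.
P→Q: (10)(-4) − (-5)(-7) = -75
Q→R: (-5)(5) − (-14)(-4) = -81
R→S: (-14)(0) − (-3)(5) = 15
S→T: (-3)(-2) − (7)(0) = 6
T→P: (7)(-7) − (10)(-2) = -29
Σ = -164
Area = |Σ|/2 = 82.
Hole:
Apply Gauss's area formula: 2A = Σ (x_i·y_{i+1} − x_{i+1}·y_i), indices taken mod 4.
Σ = (6) + (-4) + (-2) + (5) = 5
Area = |Σ|/2 = 2.5.
Net area = 82 − 2.5 = 79.5.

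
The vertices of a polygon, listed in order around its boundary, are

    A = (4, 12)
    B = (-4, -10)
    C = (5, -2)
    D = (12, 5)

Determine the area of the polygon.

119.5

Apply the shoelace (surveyor's) formula: 2A = Σ (x_i·y_{i+1} − x_{i+1}·y_i), indices taken mod 4.
A→B: (4)(-10) − (-4)(12) = 8
B→C: (-4)(-2) − (5)(-10) = 58
C→D: (5)(5) − (12)(-2) = 49
D→A: (12)(12) − (4)(5) = 124
Σ = 239
Area = |Σ|/2 = 119.5.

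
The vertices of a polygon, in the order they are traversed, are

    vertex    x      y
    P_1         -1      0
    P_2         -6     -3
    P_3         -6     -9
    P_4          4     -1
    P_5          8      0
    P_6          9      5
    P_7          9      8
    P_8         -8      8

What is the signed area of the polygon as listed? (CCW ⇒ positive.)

150

Σ = (3) + (36) + (42) + (8) + (40) + (27) + (136) + (8) = 300
Signed area = Σ/2 = 150 (positive ⇒ counter-clockwise traversal).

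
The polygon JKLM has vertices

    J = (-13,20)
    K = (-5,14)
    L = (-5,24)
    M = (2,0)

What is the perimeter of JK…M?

70

|JK| = √((8)² + (-6)²) = √100 = 10
|KL| = √((0)² + (10)²) = √100 = 10
|LM| = √((7)² + (-24)²) = √625 = 25
|MJ| = √((-15)² + (20)²) = √625 = 25
Perimeter = 10 + 10 + 25 + 25 = 70.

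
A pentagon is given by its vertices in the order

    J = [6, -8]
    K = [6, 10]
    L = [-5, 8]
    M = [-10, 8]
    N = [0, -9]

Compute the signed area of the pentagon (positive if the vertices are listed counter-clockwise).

195

Apply the shoelace (surveyor's) formula: 2A = Σ (x_i·y_{i+1} − x_{i+1}·y_i), indices taken mod 5.
Cross-terms: 108, 98, 40, 90, 54  ⇒  Σ = 390
Signed area = Σ/2 = 195 (positive ⇒ counter-clockwise traversal).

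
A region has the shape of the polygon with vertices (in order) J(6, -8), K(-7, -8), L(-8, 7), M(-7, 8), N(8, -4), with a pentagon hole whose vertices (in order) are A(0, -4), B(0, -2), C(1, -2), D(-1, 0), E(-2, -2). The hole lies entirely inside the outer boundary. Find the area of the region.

149

Outer boundary:
Apply the shoelace formula: 2A = Σ (x_i·y_{i+1} − x_{i+1}·y_i), indices taken mod 5.
Σ = (-104) + (-113) + (-15) + (-36) + (-40) = -308
Area = |Σ|/2 = 154.
Hole:
Apply the shoelace (surveyor's) formula: 2A = Σ (x_i·y_{i+1} − x_{i+1}·y_i), indices taken mod 5.
Σ = (0) + (2) + (-2) + (2) + (8) = 10
Area = |Σ|/2 = 5.
Net area = 154 − 5 = 149.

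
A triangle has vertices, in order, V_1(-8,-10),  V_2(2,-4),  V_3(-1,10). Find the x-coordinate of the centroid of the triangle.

Apply the shoelace formula. First the cross-terms c_i = x_i·y_{i+1} − x_{i+1}·y_i:
  52, 16, 90  ⇒  2A = 158, A = 79.
Then Σ (x_i + x_{i+1})·c_i = -1106, so x̄ = -1106 / (6·79) = -7/3.

-7/3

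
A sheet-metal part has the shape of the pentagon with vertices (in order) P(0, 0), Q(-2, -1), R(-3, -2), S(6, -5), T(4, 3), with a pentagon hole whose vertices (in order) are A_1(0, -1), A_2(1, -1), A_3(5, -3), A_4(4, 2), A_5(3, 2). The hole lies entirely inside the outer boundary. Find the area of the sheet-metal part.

Outer boundary:
Apply the surveyor's formula: 2A = Σ (x_i·y_{i+1} − x_{i+1}·y_i), indices taken mod 5.
Σ = (0) + (1) + (27) + (38) + (0) = 66
Area = |Σ|/2 = 33.
Hole:
Apply the shoelace formula: 2A = Σ (x_i·y_{i+1} − x_{i+1}·y_i), indices taken mod 5.
Σ = (1) + (2) + (22) + (2) + (-3) = 24
Area = |Σ|/2 = 12.
Net area = 33 − 12 = 21.

21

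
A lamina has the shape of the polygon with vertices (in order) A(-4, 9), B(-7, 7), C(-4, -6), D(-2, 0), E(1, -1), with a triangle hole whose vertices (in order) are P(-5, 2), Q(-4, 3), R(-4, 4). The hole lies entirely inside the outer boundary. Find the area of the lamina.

49.5

Outer boundary:
Apply Gauss's area formula: 2A = Σ (x_i·y_{i+1} − x_{i+1}·y_i), indices taken mod 5.
Cross-terms: 35, 70, -12, 2, 5  ⇒  Σ = 100
Area = |Σ|/2 = 50.
Hole:
Cross-terms: -7, -4, 12  ⇒  Σ = 1
Area = |Σ|/2 = 0.5.
Net area = 50 − 0.5 = 49.5.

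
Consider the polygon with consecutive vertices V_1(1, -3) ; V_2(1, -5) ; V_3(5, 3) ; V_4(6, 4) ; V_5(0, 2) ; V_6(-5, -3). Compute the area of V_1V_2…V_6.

34

Apply the shoelace (surveyor's) formula: 2A = Σ (x_i·y_{i+1} − x_{i+1}·y_i), indices taken mod 6.
V_1→V_2: (1)(-5) − (1)(-3) = -2
V_2→V_3: (1)(3) − (5)(-5) = 28
V_3→V_4: (5)(4) − (6)(3) = 2
V_4→V_5: (6)(2) − (0)(4) = 12
V_5→V_6: (0)(-3) − (-5)(2) = 10
V_6→V_1: (-5)(-3) − (1)(-3) = 18
Σ = 68
Area = |Σ|/2 = 34.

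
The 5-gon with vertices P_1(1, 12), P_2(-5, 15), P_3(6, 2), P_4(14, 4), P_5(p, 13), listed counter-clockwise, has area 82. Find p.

3

The doubled signed area Σ (x_i y_{i+1} − x_{i+1} y_i) is linear in p.
With p=0 it equals 140; the coefficient of p is 8 (from the two edges through P_5).
So 8·p + 140 = 2·82 = 164 ⇒ p = 3.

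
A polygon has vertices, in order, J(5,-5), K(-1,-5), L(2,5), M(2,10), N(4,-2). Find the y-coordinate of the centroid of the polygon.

Apply the shoelace (surveyor's) formula. First the cross-terms c_i = x_i·y_{i+1} − x_{i+1}·y_i:
  -30, 5, 10, -44, -10  ⇒  2A = -69, A = -34.5.
Then Σ (y_i + y_{i+1})·c_i = 168, so ȳ = 168 / (6·(-34.5)) = -56/69.

-56/69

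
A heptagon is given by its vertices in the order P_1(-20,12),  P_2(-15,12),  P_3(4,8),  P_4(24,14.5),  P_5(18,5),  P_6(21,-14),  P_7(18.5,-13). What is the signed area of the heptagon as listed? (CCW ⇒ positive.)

Apply the surveyor's formula: 2A = Σ (x_i·y_{i+1} − x_{i+1}·y_i), indices taken mod 7.
Cross-terms: -60, -168, -134, -141, -357, -14, -38  ⇒  Σ = -912
Signed area = Σ/2 = -456 (negative ⇒ clockwise traversal).

-456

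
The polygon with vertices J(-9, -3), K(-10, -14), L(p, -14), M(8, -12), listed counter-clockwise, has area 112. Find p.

4

The doubled signed area Σ (x_i y_{i+1} − x_{i+1} y_i) is linear in p.
With p=0 it equals 216; the coefficient of p is 2 (from the two edges through L).
So 2·p + 216 = 2·112 = 224 ⇒ p = 4.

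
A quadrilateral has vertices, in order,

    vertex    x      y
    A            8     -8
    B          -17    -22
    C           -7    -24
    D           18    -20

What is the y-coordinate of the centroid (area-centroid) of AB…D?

-2794/159

Apply the shoelace formula. First the cross-terms c_i = x_i·y_{i+1} − x_{i+1}·y_i:
  -312, 254, 572, 16  ⇒  2A = 530, A = 265.
Then Σ (y_i + y_{i+1})·c_i = -27940, so ȳ = -27940 / (6·265) = -2794/159.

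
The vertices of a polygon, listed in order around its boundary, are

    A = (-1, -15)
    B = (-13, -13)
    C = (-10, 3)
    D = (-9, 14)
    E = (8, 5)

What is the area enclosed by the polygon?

368

Apply the shoelace (surveyor's) formula: 2A = Σ (x_i·y_{i+1} − x_{i+1}·y_i), indices taken mod 5.
Σ = (-182) + (-169) + (-113) + (-157) + (-115) = -736
Area = |Σ|/2 = 368.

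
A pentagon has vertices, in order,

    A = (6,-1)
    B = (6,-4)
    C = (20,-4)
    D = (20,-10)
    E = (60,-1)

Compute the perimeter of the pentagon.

118

|AB| = √((0)² + (-3)²) = √9 = 3
|BC| = √((14)² + (0)²) = √196 = 14
|CD| = √((0)² + (-6)²) = √36 = 6
|DE| = √((40)² + (9)²) = √1681 = 41
|EA| = √((-54)² + (0)²) = √2916 = 54
Perimeter = 3 + 14 + 6 + 41 + 54 = 118.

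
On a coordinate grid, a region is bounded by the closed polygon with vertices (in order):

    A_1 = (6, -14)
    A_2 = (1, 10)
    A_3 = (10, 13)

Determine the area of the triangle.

Apply Gauss's area formula: 2A = Σ (x_i·y_{i+1} − x_{i+1}·y_i), indices taken mod 3.
A_1→A_2: (6)(10) − (1)(-14) = 74
A_2→A_3: (1)(13) − (10)(10) = -87
A_3→A_1: (10)(-14) − (6)(13) = -218
Σ = -231
Area = |Σ|/2 = 115.5.

115.5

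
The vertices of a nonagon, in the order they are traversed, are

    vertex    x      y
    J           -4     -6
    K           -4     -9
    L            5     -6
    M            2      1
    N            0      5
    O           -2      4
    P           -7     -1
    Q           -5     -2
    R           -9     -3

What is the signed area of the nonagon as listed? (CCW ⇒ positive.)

Cross-terms: 12, 69, 17, 10, 10, 30, 9, -3, 42  ⇒  Σ = 196
Signed area = Σ/2 = 98 (positive ⇒ counter-clockwise traversal).

98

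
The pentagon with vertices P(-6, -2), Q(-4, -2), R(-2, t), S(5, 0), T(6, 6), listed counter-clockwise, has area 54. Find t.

Write out the shoelace sum; only the two edges meeting at R involve t:
2·Area = [((-4)·t − (-2)·(-2)) + ((-2)·0 − 5·t)] + 58
       = -9·t + 54 = 108
⇒ t = -6.

-6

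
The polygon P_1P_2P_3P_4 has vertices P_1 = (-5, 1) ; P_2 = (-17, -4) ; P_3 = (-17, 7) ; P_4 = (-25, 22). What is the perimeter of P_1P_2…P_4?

70

|P_1P_2| = √((-12)² + (-5)²) = √169 = 13
|P_2P_3| = √((0)² + (11)²) = √121 = 11
|P_3P_4| = √((-8)² + (15)²) = √289 = 17
|P_4P_1| = √((20)² + (-21)²) = √841 = 29
Perimeter = 13 + 11 + 17 + 29 = 70.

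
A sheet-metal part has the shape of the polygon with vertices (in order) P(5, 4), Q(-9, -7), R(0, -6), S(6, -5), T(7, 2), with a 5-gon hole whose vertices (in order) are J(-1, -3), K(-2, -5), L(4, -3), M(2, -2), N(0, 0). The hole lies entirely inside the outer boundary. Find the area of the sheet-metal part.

Outer boundary:
Apply the shoelace (surveyor's) formula: 2A = Σ (x_i·y_{i+1} − x_{i+1}·y_i), indices taken mod 5.
Σ = (1) + (54) + (36) + (47) + (18) = 156
Area = |Σ|/2 = 78.
Hole:
Apply the surveyor's formula: 2A = Σ (x_i·y_{i+1} − x_{i+1}·y_i), indices taken mod 5.
Σ = (-1) + (26) + (-2) + (0) + (0) = 23
Area = |Σ|/2 = 11.5.
Net area = 78 − 11.5 = 66.5.

66.5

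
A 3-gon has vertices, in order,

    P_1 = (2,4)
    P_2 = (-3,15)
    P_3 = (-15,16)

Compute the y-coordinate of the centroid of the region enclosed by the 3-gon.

Apply the shoelace (surveyor's) formula. First the cross-terms c_i = x_i·y_{i+1} − x_{i+1}·y_i:
  42, 177, -92  ⇒  2A = 127, A = 63.5.
Then Σ (y_i + y_{i+1})·c_i = 4445, so ȳ = 4445 / (6·63.5) = 35/3.

35/3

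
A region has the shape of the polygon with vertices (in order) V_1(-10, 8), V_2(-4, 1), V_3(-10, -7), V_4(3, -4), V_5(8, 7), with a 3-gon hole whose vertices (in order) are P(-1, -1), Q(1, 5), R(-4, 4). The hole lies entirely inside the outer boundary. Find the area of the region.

140

Outer boundary:
Σ = (22) + (38) + (61) + (53) + (134) = 308
Area = |Σ|/2 = 154.
Hole:
Apply the shoelace formula: 2A = Σ (x_i·y_{i+1} − x_{i+1}·y_i), indices taken mod 3.
Cross-terms: -4, 24, 8  ⇒  Σ = 28
Area = |Σ|/2 = 14.
Net area = 154 − 14 = 140.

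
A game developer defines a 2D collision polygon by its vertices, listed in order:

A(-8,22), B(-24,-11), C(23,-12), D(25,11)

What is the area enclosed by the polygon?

Σ = (616) + (541) + (553) + (638) = 2348
Area = |Σ|/2 = 1174.

1174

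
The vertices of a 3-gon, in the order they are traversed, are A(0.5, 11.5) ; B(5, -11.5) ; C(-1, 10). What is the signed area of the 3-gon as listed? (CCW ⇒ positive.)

Apply the surveyor's formula: 2A = Σ (x_i·y_{i+1} − x_{i+1}·y_i), indices taken mod 3.
Σ = (-63.25) + (38.5) + (-16.5) = -41.25
Signed area = Σ/2 = -20.625 (negative ⇒ clockwise traversal).

-20.625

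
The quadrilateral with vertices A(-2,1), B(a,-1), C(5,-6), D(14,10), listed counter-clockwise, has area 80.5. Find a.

The doubled signed area Σ (x_i y_{i+1} − x_{i+1} y_i) is linear in a.
With a=0 it equals 175; the coefficient of a is -7 (from the two edges through B).
So -7·a + 175 = 2·80.5 = 161 ⇒ a = 2.

2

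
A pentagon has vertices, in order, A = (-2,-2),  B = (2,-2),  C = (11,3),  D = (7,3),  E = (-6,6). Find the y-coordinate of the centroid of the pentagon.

Apply the surveyor's formula. First the cross-terms c_i = x_i·y_{i+1} − x_{i+1}·y_i:
  8, 28, 12, 60, 24  ⇒  2A = 132, A = 66.
Then Σ (y_i + y_{i+1})·c_i = 704, so ȳ = 704 / (6·66) = 16/9.

16/9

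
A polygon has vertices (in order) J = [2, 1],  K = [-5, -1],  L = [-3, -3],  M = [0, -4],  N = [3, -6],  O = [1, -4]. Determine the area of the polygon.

21

Σ = (3) + (12) + (12) + (12) + (-6) + (9) = 42
Area = |Σ|/2 = 21.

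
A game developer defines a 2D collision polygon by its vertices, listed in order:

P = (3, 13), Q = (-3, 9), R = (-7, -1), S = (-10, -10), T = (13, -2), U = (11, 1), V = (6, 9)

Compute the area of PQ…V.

Apply the shoelace formula: 2A = Σ (x_i·y_{i+1} − x_{i+1}·y_i), indices taken mod 7.
P→Q: (3)(9) − (-3)(13) = 66
Q→R: (-3)(-1) − (-7)(9) = 66
R→S: (-7)(-10) − (-10)(-1) = 60
S→T: (-10)(-2) − (13)(-10) = 150
T→U: (13)(1) − (11)(-2) = 35
U→V: (11)(9) − (6)(1) = 93
V→P: (6)(13) − (3)(9) = 51
Σ = 521
Area = |Σ|/2 = 260.5.

260.5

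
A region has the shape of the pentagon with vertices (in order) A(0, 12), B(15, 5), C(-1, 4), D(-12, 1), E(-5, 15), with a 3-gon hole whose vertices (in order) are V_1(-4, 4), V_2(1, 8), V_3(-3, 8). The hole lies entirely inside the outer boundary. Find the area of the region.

143.5

Outer boundary:
Apply the surveyor's formula: 2A = Σ (x_i·y_{i+1} − x_{i+1}·y_i), indices taken mod 5.
Σ = (-180) + (65) + (47) + (-175) + (-60) = -303
Area = |Σ|/2 = 151.5.
Hole:
Apply Gauss's area formula: 2A = Σ (x_i·y_{i+1} − x_{i+1}·y_i), indices taken mod 3.
Σ = (-36) + (32) + (20) = 16
Area = |Σ|/2 = 8.
Net area = 151.5 − 8 = 143.5.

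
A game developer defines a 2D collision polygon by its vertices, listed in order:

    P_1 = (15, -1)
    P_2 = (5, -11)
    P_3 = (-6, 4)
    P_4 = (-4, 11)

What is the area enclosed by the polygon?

P_1→P_2: (15)(-11) − (5)(-1) = -160
P_2→P_3: (5)(4) − (-6)(-11) = -46
P_3→P_4: (-6)(11) − (-4)(4) = -50
P_4→P_1: (-4)(-1) − (15)(11) = -161
Σ = -417
Area = |Σ|/2 = 208.5.

208.5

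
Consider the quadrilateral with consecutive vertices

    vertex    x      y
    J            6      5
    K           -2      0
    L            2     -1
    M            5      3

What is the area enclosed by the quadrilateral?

Apply the shoelace (surveyor's) formula: 2A = Σ (x_i·y_{i+1} − x_{i+1}·y_i), indices taken mod 4.
Cross-terms: 10, 2, 11, 7  ⇒  Σ = 30
Area = |Σ|/2 = 15.

15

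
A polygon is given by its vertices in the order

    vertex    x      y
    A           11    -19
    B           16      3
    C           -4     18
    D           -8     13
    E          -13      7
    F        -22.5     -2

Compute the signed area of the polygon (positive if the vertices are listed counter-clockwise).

737.5

Apply the surveyor's formula: 2A = Σ (x_i·y_{i+1} − x_{i+1}·y_i), indices taken mod 6.
Σ = (337) + (300) + (92) + (113) + (183.5) + (449.5) = 1475
Signed area = Σ/2 = 737.5 (positive ⇒ counter-clockwise traversal).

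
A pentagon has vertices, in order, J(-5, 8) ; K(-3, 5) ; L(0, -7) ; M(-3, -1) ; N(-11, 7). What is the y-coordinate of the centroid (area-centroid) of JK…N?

437/129

Apply the shoelace (surveyor's) formula. First the cross-terms c_i = x_i·y_{i+1} − x_{i+1}·y_i:
  -1, 21, -21, -32, -53  ⇒  2A = -86, A = -43.
Then Σ (y_i + y_{i+1})·c_i = -874, so ȳ = -874 / (6·(-43)) = 437/129.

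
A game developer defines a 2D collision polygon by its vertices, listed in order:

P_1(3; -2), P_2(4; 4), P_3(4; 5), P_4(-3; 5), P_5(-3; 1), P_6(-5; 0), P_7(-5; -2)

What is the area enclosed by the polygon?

51

Apply the shoelace (surveyor's) formula: 2A = Σ (x_i·y_{i+1} − x_{i+1}·y_i), indices taken mod 7.
Σ = (20) + (4) + (35) + (12) + (5) + (10) + (16) = 102
Area = |Σ|/2 = 51.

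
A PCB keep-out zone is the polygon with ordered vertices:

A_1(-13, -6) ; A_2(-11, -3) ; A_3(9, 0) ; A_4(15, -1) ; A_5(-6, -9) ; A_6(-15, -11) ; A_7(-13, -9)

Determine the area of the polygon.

Apply the surveyor's formula: 2A = Σ (x_i·y_{i+1} − x_{i+1}·y_i), indices taken mod 7.
A_1→A_2: (-13)(-3) − (-11)(-6) = -27
A_2→A_3: (-11)(0) − (9)(-3) = 27
A_3→A_4: (9)(-1) − (15)(0) = -9
A_4→A_5: (15)(-9) − (-6)(-1) = -141
A_5→A_6: (-6)(-11) − (-15)(-9) = -69
A_6→A_7: (-15)(-9) − (-13)(-11) = -8
A_7→A_1: (-13)(-6) − (-13)(-9) = -39
Σ = -266
Area = |Σ|/2 = 133.

133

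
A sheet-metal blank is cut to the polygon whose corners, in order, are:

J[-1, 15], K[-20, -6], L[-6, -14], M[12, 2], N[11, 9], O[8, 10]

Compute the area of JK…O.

Apply the shoelace formula: 2A = Σ (x_i·y_{i+1} − x_{i+1}·y_i), indices taken mod 6.
J→K: (-1)(-6) − (-20)(15) = 306
K→L: (-20)(-14) − (-6)(-6) = 244
L→M: (-6)(2) − (12)(-14) = 156
M→N: (12)(9) − (11)(2) = 86
N→O: (11)(10) − (8)(9) = 38
O→J: (8)(15) − (-1)(10) = 130
Σ = 960
Area = |Σ|/2 = 480.

480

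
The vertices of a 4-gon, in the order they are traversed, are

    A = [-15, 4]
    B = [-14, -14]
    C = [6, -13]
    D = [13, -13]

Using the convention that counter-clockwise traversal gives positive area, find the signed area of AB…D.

240

Apply the surveyor's formula: 2A = Σ (x_i·y_{i+1} − x_{i+1}·y_i), indices taken mod 4.
Σ = (266) + (266) + (91) + (-143) = 480
Signed area = Σ/2 = 240 (positive ⇒ counter-clockwise traversal).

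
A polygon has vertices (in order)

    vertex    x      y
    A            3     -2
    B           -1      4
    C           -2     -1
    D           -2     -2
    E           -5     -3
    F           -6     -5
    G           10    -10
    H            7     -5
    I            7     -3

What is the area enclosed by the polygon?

Apply the surveyor's formula: 2A = Σ (x_i·y_{i+1} − x_{i+1}·y_i), indices taken mod 9.
Σ = (10) + (9) + (2) + (-4) + (7) + (110) + (20) + (14) + (-5) = 163
Area = |Σ|/2 = 81.5.

81.5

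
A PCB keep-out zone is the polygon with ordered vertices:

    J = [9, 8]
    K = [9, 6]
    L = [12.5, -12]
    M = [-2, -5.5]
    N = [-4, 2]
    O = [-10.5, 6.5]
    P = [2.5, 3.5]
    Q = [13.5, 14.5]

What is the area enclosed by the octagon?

Apply the shoelace formula: 2A = Σ (x_i·y_{i+1} − x_{i+1}·y_i), indices taken mod 8.
Σ = (-18) + (-183) + (-92.75) + (-26) + (-5) + (-53) + (-11) + (-22.5) = -411.25
Area = |Σ|/2 = 205.625.

205.625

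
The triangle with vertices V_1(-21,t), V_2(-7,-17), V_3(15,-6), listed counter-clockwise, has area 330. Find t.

Write out the shoelace sum; only the two edges meeting at V_1 involve t:
2·Area = [(15·t − (-21)·(-6)) + ((-21)·(-17) − (-7)·t)] + 297
       = 22·t + 528 = 660
⇒ t = 6.

6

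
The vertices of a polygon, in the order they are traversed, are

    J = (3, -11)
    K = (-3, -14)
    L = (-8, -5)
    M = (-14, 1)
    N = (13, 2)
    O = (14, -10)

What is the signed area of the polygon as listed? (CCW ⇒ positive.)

-286.5

Σ = (-75) + (-97) + (-78) + (-41) + (-158) + (-124) = -573
Signed area = Σ/2 = -286.5 (negative ⇒ clockwise traversal).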